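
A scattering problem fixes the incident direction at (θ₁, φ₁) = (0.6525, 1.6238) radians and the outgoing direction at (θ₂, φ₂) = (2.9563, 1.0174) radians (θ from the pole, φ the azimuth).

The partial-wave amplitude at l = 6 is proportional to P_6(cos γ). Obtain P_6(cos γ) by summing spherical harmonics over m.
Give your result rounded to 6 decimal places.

-0.089511

Expand P_6 via completeness: Σ_{m} conj(Y_{6,m}) at Ω₁ times Y_{6,m} at Ω₂ —
  m=-6: Y*=-0.02299 - 0.00757j  Y=0.00002 + 0.00000j  product -0.00000 - 0.00000j
  m=-5: Y*=-0.02874 + 0.10590j  Y=-0.00013 - 0.00032j  product 0.00004 - 0.00000j
  m=-4: Y*=0.28181 + 0.06066j  Y=-0.00237 + 0.00317j  product -0.00086 + 0.00075j
  m=-3: Y*=0.07236 - 0.45125j  Y=0.03041 + 0.00273j  product 0.00343 - 0.01353j
  m=-2: Y*=-0.33304 - 0.03544j  Y=-0.07129 - 0.14244j  product 0.01869 + 0.04997j
  m=-1: Y*=0.00828 - 0.15615j  Y=-0.26725 + 0.43259j  product 0.06533 + 0.04531j
  m=+0: Y*=-0.39000 + 0.00000j  Y=0.68173 + 0.00000j  product -0.26587 + 0.00000j
  m=+1: Y*=-0.00828 - 0.15615j  Y=0.26725 + 0.43259j  product 0.06533 - 0.04531j
  m=+2: Y*=-0.33304 + 0.03544j  Y=-0.07129 + 0.14244j  product 0.01869 - 0.04997j
  m=+3: Y*=-0.07236 - 0.45125j  Y=-0.03041 + 0.00273j  product 0.00343 + 0.01353j
  m=+4: Y*=0.28181 - 0.06066j  Y=-0.00237 - 0.00317j  product -0.00086 - 0.00075j
  m=+5: Y*=0.02874 + 0.10590j  Y=0.00013 - 0.00032j  product 0.00004 + 0.00000j
  m=+6: Y*=-0.02299 + 0.00757j  Y=0.00002 - 0.00000j  product -0.00000 + 0.00000j
Accumulated sum -0.09260 + 0.00000j; after 4π/(2l+1) scaling, -0.08951 + 0.00000j ⇒ P_6 = -0.089511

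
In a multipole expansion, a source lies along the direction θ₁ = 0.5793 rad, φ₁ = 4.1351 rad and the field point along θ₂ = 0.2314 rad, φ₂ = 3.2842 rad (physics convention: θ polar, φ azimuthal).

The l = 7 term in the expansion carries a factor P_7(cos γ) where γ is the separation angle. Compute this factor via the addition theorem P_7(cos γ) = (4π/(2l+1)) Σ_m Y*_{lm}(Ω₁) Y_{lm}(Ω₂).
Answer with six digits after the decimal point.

-0.376212

Expand P_7 via completeness: Σ_{m} conj(Y_{7,m}) at Ω₁ times Y_{7,m} at Ω₂ —
  [-7]  conj(Y_{7,-7})(Ω₁) = (-0.005769, -0.004583) ; Y_{7,-7}(Ω₂) = (-0.000009, 0.000014) ; Δ = (0.000000, -0.000000)
  [-6]  conj(Y_{7,-6})(Ω₁) = (0.039975, -0.013342) ; Y_{7,-6}(Ω₂) = (0.000174, -0.000200) ; Δ = (0.000004, -0.000010)
  [-5]  conj(Y_{7,-5})(Ω₁) = (-0.036900, 0.141471) ; Y_{7,-5}(Ω₂) = (-0.001993, 0.001723) ; Δ = (-0.000170, -0.000345)
  [-4]  conj(Y_{7,-4})(Ω₁) = (-0.226610, -0.248999) ; Y_{7,-4}(Ω₂) = (0.015495, -0.009941) ; Δ = (-0.005987, -0.001605)
  [-3]  conj(Y_{7,-3})(Ω₁) = (0.482142, -0.078338) ; Y_{7,-3}(Ω₂) = (-0.083570, 0.038107) ; Δ = (-0.037307, 0.024920)
  [-2]  conj(Y_{7,-2})(Ω₁) = (-0.128472, 0.290631) ; Y_{7,-2}(Ω₂) = (0.300832, -0.088207) ; Δ = (-0.013013, 0.098763)
  [-1]  conj(Y_{7,-1})(Ω₁) = (0.112217, 0.172297) ; Y_{7,-1}(Ω₂) = (-0.629406, 0.090371) ; Δ = (-0.086201, -0.098304)
  [+0]  conj(Y_{7,0})(Ω₁) = (-0.396040, -0.000000) ; Y_{7,0}(Ω₂) = (0.413400, 0.000000) ; Δ = (-0.163723, -0.000000)
  [+1]  conj(Y_{7,1})(Ω₁) = (-0.112217, 0.172297) ; Y_{7,1}(Ω₂) = (0.629406, 0.090371) ; Δ = (-0.086201, 0.098304)
  [+2]  conj(Y_{7,2})(Ω₁) = (-0.128472, -0.290631) ; Y_{7,2}(Ω₂) = (0.300832, 0.088207) ; Δ = (-0.013013, -0.098763)
  [+3]  conj(Y_{7,3})(Ω₁) = (-0.482142, -0.078338) ; Y_{7,3}(Ω₂) = (0.083570, 0.038107) ; Δ = (-0.037307, -0.024920)
  [+4]  conj(Y_{7,4})(Ω₁) = (-0.226610, 0.248999) ; Y_{7,4}(Ω₂) = (0.015495, 0.009941) ; Δ = (-0.005987, 0.001605)
  [+5]  conj(Y_{7,5})(Ω₁) = (0.036900, 0.141471) ; Y_{7,5}(Ω₂) = (0.001993, 0.001723) ; Δ = (-0.000170, 0.000345)
  [+6]  conj(Y_{7,6})(Ω₁) = (0.039975, 0.013342) ; Y_{7,6}(Ω₂) = (0.000174, 0.000200) ; Δ = (0.000004, 0.000010)
  [+7]  conj(Y_{7,7})(Ω₁) = (0.005769, -0.004583) ; Y_{7,7}(Ω₂) = (0.000009, 0.000014) ; Δ = (0.000000, 0.000000)
Σ over m = (-0.449070, 0.000000); ×(4π/15) → (-0.376212, 0.000000). Real part: -0.376212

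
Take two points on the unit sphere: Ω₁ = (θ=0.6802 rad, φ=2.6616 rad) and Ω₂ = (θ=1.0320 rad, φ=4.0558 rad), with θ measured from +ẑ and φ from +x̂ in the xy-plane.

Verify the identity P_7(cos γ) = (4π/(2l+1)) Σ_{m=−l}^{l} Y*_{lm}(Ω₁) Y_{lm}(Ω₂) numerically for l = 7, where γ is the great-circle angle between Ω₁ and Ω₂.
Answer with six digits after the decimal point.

Term-by-term m-sum for l=7 (normalisation 4π/15 = 0.837758):
  m=-7: Y*=(0.019005, -0.004217)  Y=(-0.170464, 0.019909)  product (-0.003156, 0.001097)
  m=-6: Y*=(-0.086975, -0.023290)  Y=(0.268014, 0.274824)  product (-0.016910, -0.030145)
  m=-5: Y*=(0.182603, 0.167279)  Y=(0.058342, -0.409986)  product (0.079236, -0.065105)
  m=-4: Y*=(-0.148367, -0.407498)  Y=(-0.075151, 0.042555)  product (0.028491, 0.024310)
  m=-3: Y*=(-0.055115, 0.418900)  Y=(-0.287788, -0.121326)  product (0.066685, -0.113868)
  m=-2: Y*=(0.020844, -0.029772)  Y=(0.061003, 0.231536)  product (0.008165, 0.003010)
  m=-1: Y*=(0.338929, -0.176447)  Y=(-0.135888, 0.176328)  product (-0.014944, 0.083740)
  m=+0: Y*=(-0.161922, -0.000000)  Y=(0.270690, 0.000000)  product (-0.043831, -0.000000)
  m=+1: Y*=(-0.338929, -0.176447)  Y=(0.135888, 0.176328)  product (-0.014944, -0.083740)
  m=+2: Y*=(0.020844, 0.029772)  Y=(0.061003, -0.231536)  product (0.008165, -0.003010)
  m=+3: Y*=(0.055115, 0.418900)  Y=(0.287788, -0.121326)  product (0.066685, 0.113868)
  m=+4: Y*=(-0.148367, 0.407498)  Y=(-0.075151, -0.042555)  product (0.028491, -0.024310)
  m=+5: Y*=(-0.182603, 0.167279)  Y=(-0.058342, -0.409986)  product (0.079236, 0.065105)
  m=+6: Y*=(-0.086975, 0.023290)  Y=(0.268014, -0.274824)  product (-0.016910, 0.030145)
  m=+7: Y*=(-0.019005, -0.004217)  Y=(0.170464, 0.019909)  product (-0.003156, -0.001097)
Σ over m = (0.251303, 0.000000); ×(4π/15) → (0.210531, 0.000000). Real part: 0.210531

0.210531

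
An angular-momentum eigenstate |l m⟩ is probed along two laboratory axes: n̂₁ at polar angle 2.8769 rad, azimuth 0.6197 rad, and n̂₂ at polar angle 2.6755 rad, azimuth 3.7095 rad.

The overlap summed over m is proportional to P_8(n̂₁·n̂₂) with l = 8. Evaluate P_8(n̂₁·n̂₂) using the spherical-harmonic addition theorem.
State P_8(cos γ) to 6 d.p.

0.214327

Expand P_8 via completeness: Σ_{m} conj(Y_{8,m}) at Ω₁ times Y_{8,m} at Ω₂ —
  m=-8: Y*=(0.000003, -0.000011)  Y=(-0.000144, 0.000845)  product (0.000000, 0.000000)
  m=-7: Y*=(0.000061, 0.000155)  Y=(-0.004582, 0.005049)  product (-0.000001, -0.000000)
  m=-6: Y*=(-0.001312, -0.000854)  Y=(-0.032822, 0.008937)  product (0.000051, 0.000016)
  m=-5: Y*=(0.010544, -0.000455)  Y=(-0.114037, -0.035533)  product (-0.001219, -0.000323)
  m=-4: Y*=(-0.041454, 0.032359)  Y=(-0.192614, -0.228293)  product (0.015372, 0.003231)
  m=-3: Y*=(0.054179, -0.182688)  Y=(-0.066536, -0.497600)  product (-0.094510, -0.014804)
  m=-2: Y*=(0.152617, 0.443544)  Y=(0.190572, -0.410128)  product (0.210994, 0.021934)
  m=-1: Y*=(-0.522887, -0.373057)  Y=(-0.048625, 0.031024)  product (0.036999, 0.001918)
  m=+0: Y*=(0.096049, -0.000000)  Y=(-0.472941, 0.000000)  product (-0.045426, 0.000000)
  m=+1: Y*=(0.522887, -0.373057)  Y=(0.048625, 0.031024)  product (0.036999, -0.001918)
  m=+2: Y*=(0.152617, -0.443544)  Y=(0.190572, 0.410128)  product (0.210994, -0.021934)
  m=+3: Y*=(-0.054179, -0.182688)  Y=(0.066536, -0.497600)  product (-0.094510, 0.014804)
  m=+4: Y*=(-0.041454, -0.032359)  Y=(-0.192614, 0.228293)  product (0.015372, -0.003231)
  m=+5: Y*=(-0.010544, -0.000455)  Y=(0.114037, -0.035533)  product (-0.001219, 0.000323)
  m=+6: Y*=(-0.001312, 0.000854)  Y=(-0.032822, -0.008937)  product (0.000051, -0.000016)
  m=+7: Y*=(-0.000061, 0.000155)  Y=(0.004582, 0.005049)  product (-0.000001, 0.000000)
  m=+8: Y*=(0.000003, 0.000011)  Y=(-0.000144, -0.000845)  product (0.000000, -0.000000)
Accumulated sum (0.289946, 0.000000); after 4π/(2l+1) scaling, (0.214327, 0.000000) ⇒ P_8 = 0.214327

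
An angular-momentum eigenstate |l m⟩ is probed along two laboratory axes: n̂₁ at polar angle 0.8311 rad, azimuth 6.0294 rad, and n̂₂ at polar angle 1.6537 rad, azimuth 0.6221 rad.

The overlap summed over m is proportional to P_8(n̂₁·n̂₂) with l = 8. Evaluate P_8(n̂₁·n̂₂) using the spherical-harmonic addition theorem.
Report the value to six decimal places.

Addition theorem: P_8(cos γ) = (4π/17) Σ_m Y*_{lm}(Ω₁) Y_{lm}(Ω₂), m = −8…8:
  [-8]  conj(Y_{8,-8})(Ω₁) = (-0.020261, -0.040948) ; Y_{8,-8}(Ω₂) = (0.131046, 0.484009) ; Δ = (0.017164, -0.015173)
  [-7]  conj(Y_{8,-7})(Ω₁) = (-0.034062, -0.163246) ; Y_{8,-7}(Ω₂) = (0.058351, -0.156117) ; Δ = (-0.027473, -0.004208)
  [-6]  conj(Y_{8,-6})(Ω₁) = (0.017092, -0.355191) ; Y_{8,-6}(Ω₂) = (0.274689, -0.184320) ; Δ = (-0.060774, -0.100717)
  [-5]  conj(Y_{8,-5})(Ω₁) = (0.136735, -0.439119) ; Y_{8,-5}(Ω₂) = (-0.191662, -0.005961) ; Δ = (-0.028825, 0.083347)
  [-4]  conj(Y_{8,-4})(Ω₁) = (0.138425, -0.222937) ; Y_{8,-4}(Ω₂) = (-0.218548, -0.167245) ; Δ = (-0.067538, 0.025572)
  [-3]  conj(Y_{8,-3})(Ω₁) = (-0.130911, 0.124763) ; Y_{8,-3}(Ω₂) = (0.058865, 0.193370) ; Δ = (-0.031831, -0.017970)
  [-2]  conj(Y_{8,-2})(Ω₁) = (-0.325173, 0.180852) ; Y_{8,-2}(Ω₂) = (-0.080201, 0.236772) ; Δ = (-0.016742, -0.091496)
  [-1]  conj(Y_{8,-1})(Ω₁) = (0.012843, -0.003331) ; Y_{8,-1}(Ω₂) = (0.167572, -0.120163) ; Δ = (0.001752, -0.002101)
  [+0]  conj(Y_{8,0})(Ω₁) = (0.369731, -0.000000) ; Y_{8,0}(Ω₂) = (0.242452, 0.000000) ; Δ = (0.089642, 0.000000)
  [+1]  conj(Y_{8,1})(Ω₁) = (-0.012843, -0.003331) ; Y_{8,1}(Ω₂) = (-0.167572, -0.120163) ; Δ = (0.001752, 0.002101)
  [+2]  conj(Y_{8,2})(Ω₁) = (-0.325173, -0.180852) ; Y_{8,2}(Ω₂) = (-0.080201, -0.236772) ; Δ = (-0.016742, 0.091496)
  [+3]  conj(Y_{8,3})(Ω₁) = (0.130911, 0.124763) ; Y_{8,3}(Ω₂) = (-0.058865, 0.193370) ; Δ = (-0.031831, 0.017970)
  [+4]  conj(Y_{8,4})(Ω₁) = (0.138425, 0.222937) ; Y_{8,4}(Ω₂) = (-0.218548, 0.167245) ; Δ = (-0.067538, -0.025572)
  [+5]  conj(Y_{8,5})(Ω₁) = (-0.136735, -0.439119) ; Y_{8,5}(Ω₂) = (0.191662, -0.005961) ; Δ = (-0.028825, -0.083347)
  [+6]  conj(Y_{8,6})(Ω₁) = (0.017092, 0.355191) ; Y_{8,6}(Ω₂) = (0.274689, 0.184320) ; Δ = (-0.060774, 0.100717)
  [+7]  conj(Y_{8,7})(Ω₁) = (0.034062, -0.163246) ; Y_{8,7}(Ω₂) = (-0.058351, -0.156117) ; Δ = (-0.027473, 0.004208)
  [+8]  conj(Y_{8,8})(Ω₁) = (-0.020261, 0.040948) ; Y_{8,8}(Ω₂) = (0.131046, -0.484009) ; Δ = (0.017164, 0.015173)
Total Σ_m = (-0.338891, 0.000000). Multiply by 0.739198: (-0.250507, 0.000000). P_8(cos γ) = -0.250507

-0.250507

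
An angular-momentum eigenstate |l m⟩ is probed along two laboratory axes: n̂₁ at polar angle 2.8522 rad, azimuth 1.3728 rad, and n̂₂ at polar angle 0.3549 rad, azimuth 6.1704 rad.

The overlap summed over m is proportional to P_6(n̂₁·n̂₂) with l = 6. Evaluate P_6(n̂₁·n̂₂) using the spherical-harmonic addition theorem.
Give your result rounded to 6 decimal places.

Expand P_6 via completeness: Σ_{m} conj(Y_{6,m}) at Ω₁ times Y_{6,m} at Ω₂ —
  term(m=-6) = (-0.000000, 0.000000)   from Y*(Ω₁)=(-0.000097, 0.000242), Y(Ω₂)=(0.000663, 0.000533)
  term(m=-5) = (-0.000010, -0.000022)   from Y*(Ω₁)=(-0.002538, -0.001666), Y(Ω₂)=(0.006720, 0.004250)
  term(m=-4) = (0.000916, -0.000325)   from Y*(Ω₁)=(0.015132, -0.015332), Y(Ω₂)=(0.040600, 0.019669)
  term(m=-3) = (0.004457, 0.017052)   from Y*(Ω₁)=(0.057686, 0.085417), Y(Ω₂)=(0.161301, 0.056760)
  term(m=-2) = (-0.135218, 0.023270)   from Y*(Ω₁)=(-0.301234, 0.125939), Y(Ω₂)=(0.409584, 0.093990)
  term(m=-1) = (-0.028137, -0.329405)   from Y*(Ω₁)=(-0.117185, -0.584100), Y(Ω₂)=(0.551423, 0.062457)
  term(m=+0) = (0.015547, 0.000000)   from Y*(Ω₁)=(0.298827, -0.000000), Y(Ω₂)=(0.052026, 0.000000)
  term(m=+1) = (-0.028137, 0.329405)   from Y*(Ω₁)=(0.117185, -0.584100), Y(Ω₂)=(-0.551423, 0.062457)
  term(m=+2) = (-0.135218, -0.023270)   from Y*(Ω₁)=(-0.301234, -0.125939), Y(Ω₂)=(0.409584, -0.093990)
  term(m=+3) = (0.004457, -0.017052)   from Y*(Ω₁)=(-0.057686, 0.085417), Y(Ω₂)=(-0.161301, 0.056760)
  term(m=+4) = (0.000916, 0.000325)   from Y*(Ω₁)=(0.015132, 0.015332), Y(Ω₂)=(0.040600, -0.019669)
  term(m=+5) = (-0.000010, 0.000022)   from Y*(Ω₁)=(0.002538, -0.001666), Y(Ω₂)=(-0.006720, 0.004250)
  term(m=+6) = (-0.000000, -0.000000)   from Y*(Ω₁)=(-0.000097, -0.000242), Y(Ω₂)=(0.000663, -0.000533)
Σ over m = (-0.300438, -0.000000); ×(4π/13) → (-0.290417, -0.000000). Real part: -0.290417

-0.290417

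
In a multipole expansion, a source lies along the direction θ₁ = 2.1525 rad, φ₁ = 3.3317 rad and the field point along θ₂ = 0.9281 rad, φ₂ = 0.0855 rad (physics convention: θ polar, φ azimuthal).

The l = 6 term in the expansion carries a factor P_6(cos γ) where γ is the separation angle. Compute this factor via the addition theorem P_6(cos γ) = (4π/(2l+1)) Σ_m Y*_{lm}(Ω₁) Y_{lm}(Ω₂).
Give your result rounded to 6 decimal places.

0.887333

Expand P_6 via completeness: Σ_{m} conj(Y_{6,m}) at Ω₁ times Y_{6,m} at Ω₂ —
  m=-6: Y*=+0.068538+0.149384i  Y=+0.110736-0.062378i  product +0.016908+0.012267i
  m=-5: Y*=+0.217623+0.304666i  Y=+0.299986-0.136673i  product +0.106924+0.061652i
  m=-4: Y*=+0.292382+0.278134i  Y=+0.407327-0.145004i  product +0.159426+0.070895i
  m=-3: Y*=+0.056376+0.036161i  Y=+0.184309-0.048340i  product +0.012139+0.003940i
  m=-2: Y*=-0.301175-0.120368i  Y=-0.248352+0.042887i  product +0.079960+0.016977i
  m=-1: Y*=-0.194858-0.037497i  Y=-0.299016+0.025628i  product +0.059227+0.006218i
  m=+0: Y*=+0.276250-0.000000i  Y=+0.176608+0.000000i  product +0.048788+0.000000i
  m=+1: Y*=+0.194858-0.037497i  Y=+0.299016+0.025628i  product +0.059227-0.006218i
  m=+2: Y*=-0.301175+0.120368i  Y=-0.248352-0.042887i  product +0.079960-0.016977i
  m=+3: Y*=-0.056376+0.036161i  Y=-0.184309-0.048340i  product +0.012139-0.003940i
  m=+4: Y*=+0.292382-0.278134i  Y=+0.407327+0.145004i  product +0.159426-0.070895i
  m=+5: Y*=-0.217623+0.304666i  Y=-0.299986-0.136673i  product +0.106924-0.061652i
  m=+6: Y*=+0.068538-0.149384i  Y=+0.110736+0.062378i  product +0.016908-0.012267i
Accumulated sum +0.917953+0.000000i; after 4π/(2l+1) scaling, +0.887333+0.000000i ⇒ P_6 = 0.887333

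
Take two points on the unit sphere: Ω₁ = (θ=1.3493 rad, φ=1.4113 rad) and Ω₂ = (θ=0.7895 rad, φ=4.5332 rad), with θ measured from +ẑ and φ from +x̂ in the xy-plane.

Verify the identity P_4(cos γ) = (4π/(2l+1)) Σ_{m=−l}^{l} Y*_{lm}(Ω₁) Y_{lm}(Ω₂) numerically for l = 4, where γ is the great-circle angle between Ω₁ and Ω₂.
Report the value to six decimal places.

-0.343646

Summing Y*_{l m}(θ₁,φ₁)·Y_{l m}(θ₂,φ₂) over m ∈ [−4, 4]; prefactor 4π/(2·4+1) = 1.396263:
  m=-4: Y*=+0.321999-0.238736i  Y=+0.084785+0.073877i  product +0.044938+0.003547i
  m=-3: Y*=-0.117556-0.226640i  Y=+0.161538-0.270979i  product -0.080405-0.004756i
  m=-2: Y*=+0.200180-0.066114i  Y=-0.390266-0.146175i  product -0.087788-0.003459i
  m=-1: Y*=-0.042870-0.266499i  Y=-0.019869+0.109691i  product +0.030084+0.000593i
  m=+0: Y*=+0.172814-0.000000i  Y=-0.345910+0.000000i  product -0.059778+0.000000i
  m=+1: Y*=+0.042870-0.266499i  Y=+0.019869+0.109691i  product +0.030084-0.000593i
  m=+2: Y*=+0.200180+0.066114i  Y=-0.390266+0.146175i  product -0.087788+0.003459i
  m=+3: Y*=+0.117556-0.226640i  Y=-0.161538-0.270979i  product -0.080405+0.004756i
  m=+4: Y*=+0.321999+0.238736i  Y=+0.084785-0.073877i  product +0.044938-0.003547i
Σ over m = -0.246118+0.000000i; ×(4π/9) → -0.343646+0.000000i. Real part: -0.343646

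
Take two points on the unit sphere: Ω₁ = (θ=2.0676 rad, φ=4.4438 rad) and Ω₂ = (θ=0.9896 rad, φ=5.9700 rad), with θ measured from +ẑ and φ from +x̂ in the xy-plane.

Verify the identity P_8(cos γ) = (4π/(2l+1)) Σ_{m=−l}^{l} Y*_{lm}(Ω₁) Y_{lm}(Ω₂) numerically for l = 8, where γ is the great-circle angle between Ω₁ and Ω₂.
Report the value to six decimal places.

Addition theorem: P_8(cos γ) = (4π/17) Σ_m Y*_{lm}(Ω₁) Y_{lm}(Ω₂), m = −8…8:
  term(m=-8) = (0.021149, 0.007883)   from Y*(Ω₁)=(-0.100446, -0.154012), Y(Ω₂)=(-0.098740, 0.072921)
  term(m=-7) = (0.039499, -0.122391)   from Y*(Ω₁)=(-0.379827, 0.121387), Y(Ω₂)=(-0.187791, 0.262213)
  term(m=-6) = (-0.182294, -0.049976)   from Y*(Ω₁)=(0.017036, 0.417955), Y(Ω₂)=(-0.137124, 0.430569)
  term(m=-5) = (-0.005080, 0.022403)   from Y*(Ω₁)=(0.080776, 0.018730), Y(Ω₂)=(0.001349, 0.277035)
  term(m=-4) = (0.047449, 0.008555)   from Y*(Ω₁)=(-0.149364, 0.275737), Y(Ω₂)=(-0.048080, -0.146036)
  term(m=-3) = (0.012214, -0.090745)   from Y*(Ω₁)=(0.182351, 0.175070), Y(Ω₂)=(-0.213759, -0.292414)
  term(m=-2) = (0.005739, 0.000513)   from Y*(Ω₁)=(-0.169924, 0.101207), Y(Ω₂)=(-0.023601, -0.017077)
  term(m=-1) = (-0.004532, 0.101546)   from Y*(Ω₁)=(0.078742, 0.286085), Y(Ω₂)=(0.325901, 0.105541)
  term(m=+0) = (-0.012845, -0.000000)   from Y*(Ω₁)=(-0.157096, -0.000000), Y(Ω₂)=(0.081762, 0.000000)
  term(m=+1) = (-0.004532, -0.101546)   from Y*(Ω₁)=(-0.078742, 0.286085), Y(Ω₂)=(-0.325901, 0.105541)
  term(m=+2) = (0.005739, -0.000513)   from Y*(Ω₁)=(-0.169924, -0.101207), Y(Ω₂)=(-0.023601, 0.017077)
  term(m=+3) = (0.012214, 0.090745)   from Y*(Ω₁)=(-0.182351, 0.175070), Y(Ω₂)=(0.213759, -0.292414)
  term(m=+4) = (0.047449, -0.008555)   from Y*(Ω₁)=(-0.149364, -0.275737), Y(Ω₂)=(-0.048080, 0.146036)
  term(m=+5) = (-0.005080, -0.022403)   from Y*(Ω₁)=(-0.080776, 0.018730), Y(Ω₂)=(-0.001349, 0.277035)
  term(m=+6) = (-0.182294, 0.049976)   from Y*(Ω₁)=(0.017036, -0.417955), Y(Ω₂)=(-0.137124, -0.430569)
  term(m=+7) = (0.039499, 0.122391)   from Y*(Ω₁)=(0.379827, 0.121387), Y(Ω₂)=(0.187791, 0.262213)
  term(m=+8) = (0.021149, -0.007883)   from Y*(Ω₁)=(-0.100446, 0.154012), Y(Ω₂)=(-0.098740, -0.072921)
Total Σ_m = (-0.144559, -0.000000). Multiply by 0.739198: (-0.106857, -0.000000). P_8(cos γ) = -0.106857

-0.106857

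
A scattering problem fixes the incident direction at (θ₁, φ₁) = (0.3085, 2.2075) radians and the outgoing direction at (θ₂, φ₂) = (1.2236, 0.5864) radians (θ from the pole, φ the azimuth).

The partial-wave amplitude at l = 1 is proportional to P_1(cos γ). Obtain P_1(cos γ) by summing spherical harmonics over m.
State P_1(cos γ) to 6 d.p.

0.309843

Expand P_1 via completeness: Σ_{m} conj(Y_{1,m}) at Ω₁ times Y_{1,m} at Ω₂ —
  m=-1: -0.062369+0.084348i × +0.270604-0.179777i = -0.001714+0.034037i  (running Σ = -0.001714+0.034037i)
  m=0: +0.465536-0.000000i × +0.166253+0.000000i = +0.077397+0.000000i  (running Σ = +0.075683+0.034037i)
  m=1: +0.062369+0.084348i × -0.270604-0.179777i = -0.001714-0.034037i  (running Σ = +0.073970+0.000000i)
Total Σ_m = +0.073970+0.000000i. Multiply by 4.188790: +0.309843+0.000000i. P_1(cos γ) = 0.309843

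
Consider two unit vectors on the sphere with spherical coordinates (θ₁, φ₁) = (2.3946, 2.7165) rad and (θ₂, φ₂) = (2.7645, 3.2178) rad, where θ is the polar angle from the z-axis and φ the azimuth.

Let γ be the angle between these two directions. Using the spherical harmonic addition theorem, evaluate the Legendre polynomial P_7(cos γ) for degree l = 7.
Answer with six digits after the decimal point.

Addition theorem: P_7(cos γ) = (4π/15) Σ_m Y*_{lm}(Ω₁) Y_{lm}(Ω₂), m = −7…7:
  term(m=-7) = (-0.000014, 0.000006)   from Y*(Ω₁)=(0.032964, 0.005521), Y(Ω₂)=(-0.000395, 0.000233)
  term(m=-6) = (-0.000580, -0.000078)   from Y*(Ω₁)=(0.112141, 0.075253), Y(Ω₂)=(-0.003890, 0.001914)
  term(m=-5) = (-0.006524, -0.004808)   from Y*(Ω₁)=(0.167848, 0.270921), Y(Ω₂)=(-0.023604, 0.009456)
  term(m=-4) = (-0.019953, -0.043005)   from Y*(Ω₁)=(0.059289, 0.455004), Y(Ω₂)=(-0.098557, 0.031010)
  term(m=-3) = (0.006031, -0.090014)   from Y*(Ω₁)=(-0.090092, 0.295935), Y(Ω₂)=(-0.284046, 0.066095)
  term(m=-2) = (-0.041751, 0.065397)   from Y*(Ω₁)=(0.096980, -0.110437), Y(Ω₂)=(-0.521783, 0.080149)
  term(m=-1) = (-0.149857, 0.082120)   from Y*(Ω₁)=(0.349882, -0.158390), Y(Ω₂)=(-0.443642, 0.033874)
  term(m=+0) = (-0.007303, -0.000000)   from Y*(Ω₁)=(-0.033477, -0.000000), Y(Ω₂)=(0.218139, 0.000000)
  term(m=+1) = (-0.149857, -0.082120)   from Y*(Ω₁)=(-0.349882, -0.158390), Y(Ω₂)=(0.443642, 0.033874)
  term(m=+2) = (-0.041751, -0.065397)   from Y*(Ω₁)=(0.096980, 0.110437), Y(Ω₂)=(-0.521783, -0.080149)
  term(m=+3) = (0.006031, 0.090014)   from Y*(Ω₁)=(0.090092, 0.295935), Y(Ω₂)=(0.284046, 0.066095)
  term(m=+4) = (-0.019953, 0.043005)   from Y*(Ω₁)=(0.059289, -0.455004), Y(Ω₂)=(-0.098557, -0.031010)
  term(m=+5) = (-0.006524, 0.004808)   from Y*(Ω₁)=(-0.167848, 0.270921), Y(Ω₂)=(0.023604, 0.009456)
  term(m=+6) = (-0.000580, 0.000078)   from Y*(Ω₁)=(0.112141, -0.075253), Y(Ω₂)=(-0.003890, -0.001914)
  term(m=+7) = (-0.000014, -0.000006)   from Y*(Ω₁)=(-0.032964, 0.005521), Y(Ω₂)=(0.000395, 0.000233)
Accumulated sum (-0.432600, -0.000000); after 4π/(2l+1) scaling, (-0.362414, -0.000000) ⇒ P_7 = -0.362414

-0.362414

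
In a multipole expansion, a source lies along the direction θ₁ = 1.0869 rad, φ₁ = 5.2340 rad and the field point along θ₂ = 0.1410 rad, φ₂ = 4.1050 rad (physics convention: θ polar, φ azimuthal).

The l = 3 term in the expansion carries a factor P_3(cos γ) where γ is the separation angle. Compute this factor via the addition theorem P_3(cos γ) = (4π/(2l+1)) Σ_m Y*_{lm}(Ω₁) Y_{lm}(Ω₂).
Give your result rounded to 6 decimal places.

-0.431603

Summing Y*_{l m}(θ₁,φ₁)·Y_{l m}(θ₂,φ₂) over m ∈ [−3, 3]; prefactor 4π/(2·3+1) = 1.795196:
  term(m=-3) = (-0.000325, -0.000081)   from Y*(Ω₁)=(-0.289381, 0.001726), Y(Ω₂)=(0.001122, 0.000288)
  term(m=-2) = (-0.004723, 0.005755)   from Y*(Ω₁)=(-0.187557, -0.321896), Y(Ω₂)=(-0.006965, -0.018730)
  term(m=-1) = (0.001782, 0.003767)   from Y*(Ω₁)=(0.011718, -0.020389), Y(Ω₂)=(-0.101124, 0.145494)
  term(m=+0) = (-0.233888, -0.000000)   from Y*(Ω₁)=(-0.332955, -0.000000), Y(Ω₂)=(0.702461, 0.000000)
  term(m=+1) = (0.001782, -0.003767)   from Y*(Ω₁)=(-0.011718, -0.020389), Y(Ω₂)=(0.101124, 0.145494)
  term(m=+2) = (-0.004723, -0.005755)   from Y*(Ω₁)=(-0.187557, 0.321896), Y(Ω₂)=(-0.006965, 0.018730)
  term(m=+3) = (-0.000325, 0.000081)   from Y*(Ω₁)=(0.289381, 0.001726), Y(Ω₂)=(-0.001122, 0.000288)
Accumulated sum (-0.240421, -0.000000); after 4π/(2l+1) scaling, (-0.431603, -0.000000) ⇒ P_3 = -0.431603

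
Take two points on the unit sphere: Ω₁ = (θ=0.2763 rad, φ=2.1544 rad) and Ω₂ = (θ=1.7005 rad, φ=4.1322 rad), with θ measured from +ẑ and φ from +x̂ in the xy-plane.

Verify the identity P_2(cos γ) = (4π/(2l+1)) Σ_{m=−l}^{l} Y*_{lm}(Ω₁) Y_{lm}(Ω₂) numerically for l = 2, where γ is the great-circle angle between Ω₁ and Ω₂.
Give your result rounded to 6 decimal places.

Expand P_2 via completeness: Σ_{m} conj(Y_{2,m}) at Ω₁ times Y_{2,m} at Ω₂ —
  m=-2: -0.01129 - 0.02644j × -0.15154 - 0.34827j = -0.00750 + 0.00794j  (running Σ = -0.00750 + 0.00794j)
  m=-1: -0.11173 + 0.16920j × 0.05432 - 0.08287j = 0.00795 + 0.01845j  (running Σ = 0.00046 + 0.02639j)
  m=0: 0.56037 + 0.00000j × -0.29956 + 0.00000j = -0.16787 + 0.00000j  (running Σ = -0.16741 + 0.02639j)
  m=1: 0.11173 + 0.16920j × -0.05432 - 0.08287j = 0.00795 - 0.01845j  (running Σ = -0.15946 + 0.00794j)
  m=2: -0.01129 + 0.02644j × -0.15154 + 0.34827j = -0.00750 - 0.00794j  (running Σ = -0.16695 + 0.00000j)
Accumulated sum -0.16695 + 0.00000j; after 4π/(2l+1) scaling, -0.41960 + 0.00000j ⇒ P_2 = -0.419600

-0.419600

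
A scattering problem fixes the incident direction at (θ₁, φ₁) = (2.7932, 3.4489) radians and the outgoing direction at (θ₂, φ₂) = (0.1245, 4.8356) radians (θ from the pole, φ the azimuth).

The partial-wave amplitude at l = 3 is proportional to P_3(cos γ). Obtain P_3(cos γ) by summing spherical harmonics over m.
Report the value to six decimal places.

-0.590578

Addition theorem: P_3(cos γ) = (4π/7) Σ_m Y*_{lm}(Ω₁) Y_{lm}(Ω₂), m = −3…3:
  term(m=-3) = (-0.000007, 0.000011)   from Y*(Ω₁)=(-0.010031, -0.013226), Y(Ω₂)=(-0.000289, -0.000745)
  term(m=-2) = (0.001633, 0.000630)   from Y*(Ω₁)=(-0.091464, -0.064556), Y(Ω₂)=(-0.015165, 0.003815)
  term(m=-1) = (0.010866, -0.058354)   from Y*(Ω₁)=(-0.359363, -0.114048), Y(Ω₂)=(0.019349, 0.156241)
  term(m=+0) = (-0.353961, -0.000000)   from Y*(Ω₁)=(-0.497118, -0.000000), Y(Ω₂)=(0.712026, 0.000000)
  term(m=+1) = (0.010866, 0.058354)   from Y*(Ω₁)=(0.359363, -0.114048), Y(Ω₂)=(-0.019349, 0.156241)
  term(m=+2) = (0.001633, -0.000630)   from Y*(Ω₁)=(-0.091464, 0.064556), Y(Ω₂)=(-0.015165, -0.003815)
  term(m=+3) = (-0.000007, -0.000011)   from Y*(Ω₁)=(0.010031, -0.013226), Y(Ω₂)=(0.000289, -0.000745)
Total Σ_m = (-0.328977, 0.000000). Multiply by 1.795196: (-0.590578, 0.000000). P_3(cos γ) = -0.590578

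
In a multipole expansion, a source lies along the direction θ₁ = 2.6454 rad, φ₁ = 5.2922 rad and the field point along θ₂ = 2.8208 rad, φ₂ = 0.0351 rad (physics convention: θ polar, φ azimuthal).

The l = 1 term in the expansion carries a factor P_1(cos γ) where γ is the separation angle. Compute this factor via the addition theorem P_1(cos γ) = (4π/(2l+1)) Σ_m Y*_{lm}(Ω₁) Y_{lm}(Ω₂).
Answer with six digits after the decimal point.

Term-by-term m-sum for l=1 (normalisation 4π/3 = 4.188790):
  m=-1: 0.09011 - 0.13760j × 0.10887 - 0.00382j = 0.00929 - 0.01533j  (running Σ = 0.00929 - 0.01533j)
  m=0: -0.42968 + 0.00000j × -0.46368 + 0.00000j = 0.19923 + 0.00000j  (running Σ = 0.20852 - 0.01533j)
  m=1: -0.09011 - 0.13760j × -0.10887 - 0.00382j = 0.00929 + 0.01533j  (running Σ = 0.21780 + 0.00000j)
Σ over m = 0.21780 + 0.00000j; ×(4π/3) → 0.91233 + 0.00000j. Real part: 0.912326

0.912326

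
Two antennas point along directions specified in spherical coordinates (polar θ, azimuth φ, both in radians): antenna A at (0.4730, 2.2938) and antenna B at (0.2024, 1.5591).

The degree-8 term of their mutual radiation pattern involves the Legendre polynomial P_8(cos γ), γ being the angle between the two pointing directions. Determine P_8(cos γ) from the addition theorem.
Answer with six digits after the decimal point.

-0.249223

Expand P_8 via completeness: Σ_{m} conj(Y_{8,m}) at Ω₁ times Y_{8,m} at Ω₂ —
  m=-8: 0.00084 - 0.00046j × 0.00000 + 0.00000j = 0.00000 - 0.00000j  (running Σ = 0.00000 - 0.00000j)
  m=-7: -0.00702 - 0.00255j × -0.00000 + 0.00003j = 0.00000 - 0.00000j  (running Σ = 0.00000 - 0.00000j)
  m=-6: 0.01340 + 0.03409j × -0.00033 - 0.00002j = -0.00000 - 0.00001j  (running Σ = -0.00000 - 0.00001j)
  m=-5: 0.05755 - 0.11234j × 0.00017 - 0.00297j = -0.00032 - 0.00019j  (running Σ = -0.00033 - 0.00020j)
  m=-4: -0.29955 + 0.07635j × 0.01981 + 0.00093j = -0.00601 + 0.00123j  (running Σ = -0.00633 + 0.00103j)
  m=-3: 0.41843 + 0.28517j × -0.00340 + 0.09699j = -0.02908 + 0.03961j  (running Σ = -0.03541 + 0.04064j)
  m=-2: -0.05427 - 0.43265j × -0.33026 - 0.00773j = 0.01458 + 0.14331j  (running Σ = -0.02083 + 0.18395j)
  m=-1: 0.05579 - 0.06322j × 0.00790 - 0.67537j = -0.04226 - 0.03818j  (running Σ = -0.06309 + 0.14577j)
  m=0: -0.46878 + 0.00000j × 0.45004 + 0.00000j = -0.21097 + 0.00000j  (running Σ = -0.27406 + 0.14577j)
  m=1: -0.05579 - 0.06322j × -0.00790 - 0.67537j = -0.04226 + 0.03818j  (running Σ = -0.31632 + 0.18395j)
  m=2: -0.05427 + 0.43265j × -0.33026 + 0.00773j = 0.01458 - 0.14331j  (running Σ = -0.30174 + 0.04064j)
  m=3: -0.41843 + 0.28517j × 0.00340 + 0.09699j = -0.02908 - 0.03961j  (running Σ = -0.33082 + 0.00103j)
  m=4: -0.29955 - 0.07635j × 0.01981 - 0.00093j = -0.00601 - 0.00123j  (running Σ = -0.33683 - 0.00020j)
  m=5: -0.05755 - 0.11234j × -0.00017 - 0.00297j = -0.00032 + 0.00019j  (running Σ = -0.33715 - 0.00001j)
  m=6: 0.01340 - 0.03409j × -0.00033 + 0.00002j = -0.00000 + 0.00001j  (running Σ = -0.33715 - 0.00000j)
  m=7: 0.00702 - 0.00255j × 0.00000 + 0.00003j = 0.00000 + 0.00000j  (running Σ = -0.33715 - 0.00000j)
  m=8: 0.00084 + 0.00046j × 0.00000 - 0.00000j = 0.00000 + 0.00000j  (running Σ = -0.33715 + 0.00000j)
Σ over m = -0.33715 + 0.00000j; ×(4π/17) → -0.24922 + 0.00000j. Real part: -0.249223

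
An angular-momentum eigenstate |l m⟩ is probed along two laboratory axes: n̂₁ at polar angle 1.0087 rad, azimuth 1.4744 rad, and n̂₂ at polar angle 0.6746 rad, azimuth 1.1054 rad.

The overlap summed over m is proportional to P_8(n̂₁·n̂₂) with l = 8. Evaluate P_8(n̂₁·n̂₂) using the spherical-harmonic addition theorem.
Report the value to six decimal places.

-0.402473

Expand P_8 via completeness: Σ_{m} conj(Y_{8,m}) at Ω₁ times Y_{8,m} at Ω₂ —
  m=-8: +0.097114-0.094389i × -0.009975-0.006558i = -0.001588+0.000305i  (running Σ = -0.001588+0.000305i)
  m=-7: -0.213160-0.266431i × +0.006921-0.059301i = -0.017275+0.010797i  (running Σ = -0.018862+0.011101i)
  m=-6: -0.377173+0.246238i × +0.171101-0.062304i = -0.049193+0.065631i  (running Σ = -0.068055+0.076732i)
  m=-5: +0.109844+0.209974i × +0.269977+0.254647i = -0.023814+0.084660i  (running Σ = -0.091869+0.161392i)
  m=-4: -0.183302+0.074403i × -0.137579+0.459712i = -0.008985-0.094502i  (running Σ = -0.100855+0.066890i)
  m=-3: +0.099612+0.334795i × -0.270006+0.047630i = -0.042842-0.085652i  (running Σ = -0.143697-0.018762i)
  m=-2: -0.025644+0.005006i × +0.122031+0.163899i = -0.003950-0.003592i  (running Σ = -0.147646-0.022354i)
  m=-1: +0.033402+0.345430i × -0.174294+0.347070i = -0.125710-0.048614i  (running Σ = -0.273357-0.070968i)
  m=0: +0.025760-0.000000i × +0.087021+0.000000i = +0.002242+0.000000i  (running Σ = -0.271115-0.070968i)
  m=1: -0.033402+0.345430i × +0.174294+0.347070i = -0.125710+0.048614i  (running Σ = -0.396825-0.022354i)
  m=2: -0.025644-0.005006i × +0.122031-0.163899i = -0.003950+0.003592i  (running Σ = -0.400775-0.018762i)
  m=3: -0.099612+0.334795i × +0.270006+0.047630i = -0.042842+0.085652i  (running Σ = -0.443617+0.066890i)
  m=4: -0.183302-0.074403i × -0.137579-0.459712i = -0.008985+0.094502i  (running Σ = -0.452603+0.161392i)
  m=5: -0.109844+0.209974i × -0.269977+0.254647i = -0.023814-0.084660i  (running Σ = -0.476416+0.076732i)
  m=6: -0.377173-0.246238i × +0.171101+0.062304i = -0.049193-0.065631i  (running Σ = -0.525609+0.011101i)
  m=7: +0.213160-0.266431i × -0.006921-0.059301i = -0.017275-0.010797i  (running Σ = -0.542884+0.000305i)
  m=8: +0.097114+0.094389i × -0.009975+0.006558i = -0.001588-0.000305i  (running Σ = -0.544472+0.000000i)
Total Σ_m = -0.544472+0.000000i. Multiply by 0.739198: -0.402473+0.000000i. P_8(cos γ) = -0.402473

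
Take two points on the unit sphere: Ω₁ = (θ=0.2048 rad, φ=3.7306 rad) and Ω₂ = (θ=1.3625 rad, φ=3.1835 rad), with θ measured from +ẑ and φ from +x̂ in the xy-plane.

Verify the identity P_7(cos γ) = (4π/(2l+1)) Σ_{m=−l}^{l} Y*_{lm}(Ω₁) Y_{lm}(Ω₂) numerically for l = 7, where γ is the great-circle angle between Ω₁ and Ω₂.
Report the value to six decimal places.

-0.081435

Expand P_7 via completeness: Σ_{m} conj(Y_{7,m}) at Ω₁ times Y_{7,m} at Ω₂ —
  term(m=-7) = -0.000002-0.000002i   from Y*(Ω₁)=+0.000004+0.000006i, Y(Ω₂)=-0.410781+0.124083i
  term(m=-6) = -0.000044-0.000006i   from Y*(Ω₁)=-0.000120-0.000050i, Y(Ω₂)=+0.328690-0.084434i
  term(m=-5) = +0.000196-0.000084i   from Y*(Ω₁)=+0.001435-0.000286i, Y(Ω₂)=+0.142883-0.030385i
  term(m=-4) = +0.002289-0.003223i   from Y*(Ω₁)=-0.008223+0.008225i, Y(Ω₂)=-0.335097+0.056704i
  term(m=-3) = -0.000212+0.003005i   from Y*(Ω₁)=+0.012908-0.064936i, Y(Ω₂)=-0.045139+0.005705i
  term(m=-2) = +0.038934+0.075410i   from Y*(Ω₁)=+0.099346+0.239786i, Y(Ω₂)=+0.325830-0.027373i
  term(m=-1) = -0.003244-0.001976i   from Y*(Ω₁)=-0.512594-0.342473i, Y(Ω₂)=+0.006156-0.000258i
  term(m=+0) = -0.173040+0.000000i   from Y*(Ω₁)=+0.538337-0.000000i, Y(Ω₂)=-0.321434+0.000000i
  term(m=+1) = -0.003244+0.001976i   from Y*(Ω₁)=+0.512594-0.342473i, Y(Ω₂)=-0.006156-0.000258i
  term(m=+2) = +0.038934-0.075410i   from Y*(Ω₁)=+0.099346-0.239786i, Y(Ω₂)=+0.325830+0.027373i
  term(m=+3) = -0.000212-0.003005i   from Y*(Ω₁)=-0.012908-0.064936i, Y(Ω₂)=+0.045139+0.005705i
  term(m=+4) = +0.002289+0.003223i   from Y*(Ω₁)=-0.008223-0.008225i, Y(Ω₂)=-0.335097-0.056704i
  term(m=+5) = +0.000196+0.000084i   from Y*(Ω₁)=-0.001435-0.000286i, Y(Ω₂)=-0.142883-0.030385i
  term(m=+6) = -0.000044+0.000006i   from Y*(Ω₁)=-0.000120+0.000050i, Y(Ω₂)=+0.328690+0.084434i
  term(m=+7) = -0.000002+0.000002i   from Y*(Ω₁)=-0.000004+0.000006i, Y(Ω₂)=+0.410781+0.124083i
Total Σ_m = -0.097206+0.000000i. Multiply by 0.837758: -0.081435+0.000000i. P_7(cos γ) = -0.081435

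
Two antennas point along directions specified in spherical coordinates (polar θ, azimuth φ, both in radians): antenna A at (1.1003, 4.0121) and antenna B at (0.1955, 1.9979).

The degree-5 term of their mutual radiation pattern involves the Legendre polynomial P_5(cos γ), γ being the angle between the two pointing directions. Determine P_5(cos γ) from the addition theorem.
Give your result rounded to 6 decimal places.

Term-by-term m-sum for l=5 (normalisation 4π/11 = 1.142397):
  m=-5: 0.09196 + 0.24441j × -0.00011 + 0.00007j = -0.00003 - 0.00002j  (running Σ = -0.00003 - 0.00002j)
  m=-4: -0.39588 - 0.14023j × -0.00028 - 0.00203j = -0.00017 + 0.00084j  (running Σ = -0.00020 + 0.00082j)
  m=-3: 0.17957 - 0.10523j × 0.01862 + 0.00555j = 0.00393 - 0.00096j  (running Σ = 0.00373 - 0.00014j)
  m=-2: 0.03965 - 0.23069j × -0.07775 + 0.08926j = 0.01751 + 0.02147j  (running Σ = 0.02123 + 0.02133j)
  m=-1: 0.18217 + 0.21616j × -0.17972 - 0.39488j = 0.05262 - 0.11078j  (running Σ = 0.07385 - 0.08945j)
  m=0: 0.17364 + 0.00000j × 0.68564 + 0.00000j = 0.11906 + 0.00000j  (running Σ = 0.19291 - 0.08945j)
  m=1: -0.18217 + 0.21616j × 0.17972 - 0.39488j = 0.05262 + 0.11078j  (running Σ = 0.24552 + 0.02133j)
  m=2: 0.03965 + 0.23069j × -0.07775 - 0.08926j = 0.01751 - 0.02147j  (running Σ = 0.26303 - 0.00014j)
  m=3: -0.17957 - 0.10523j × -0.01862 + 0.00555j = 0.00393 + 0.00096j  (running Σ = 0.26696 + 0.00082j)
  m=4: -0.39588 + 0.14023j × -0.00028 + 0.00203j = -0.00017 - 0.00084j  (running Σ = 0.26678 - 0.00002j)
  m=5: -0.09196 + 0.24441j × 0.00011 + 0.00007j = -0.00003 + 0.00002j  (running Σ = 0.26676 - 0.00000j)
Σ over m = 0.26676 - 0.00000j; ×(4π/11) → 0.30474 - 0.00000j. Real part: 0.304743

0.304743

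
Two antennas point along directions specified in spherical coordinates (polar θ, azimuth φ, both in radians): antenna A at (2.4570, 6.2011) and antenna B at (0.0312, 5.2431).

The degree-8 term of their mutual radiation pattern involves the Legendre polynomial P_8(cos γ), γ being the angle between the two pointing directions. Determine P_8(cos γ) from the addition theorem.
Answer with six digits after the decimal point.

Expand P_8 via completeness: Σ_{m} conj(Y_{8,m}) at Ω₁ times Y_{8,m} at Ω₂ —
  m=-8: Y*=(0.010438, -0.008045)  Y=(-0.000000, 0.000000)  product (0.000000, 0.000000)
  m=-7: Y*=(-0.054208, 0.035098)  Y=(0.000000, 0.000000)  product (-0.000000, -0.000000)
  m=-6: Y*=(0.169701, -0.091065)  Y=(0.000000, -0.000000)  product (0.000000, -0.000000)
  m=-5: Y*=(-0.350540, 0.152533)  Y=(0.000000, -0.000000)  product (-0.000000, 0.000000)
  m=-4: Y*=(0.450920, -0.153616)  Y=(-0.000007, -0.000011)  product (-0.000005, -0.000004)
  m=-3: Y*=(-0.239381, 0.060170)  Y=(-0.000423, 0.000009)  product (0.000101, -0.000028)
  m=-2: Y*=(-0.227773, 0.037733)  Y=(-0.004872, 0.008722)  product (0.000781, -0.002171)
  m=-1: Y*=(0.373632, -0.030739)  Y=(0.077252, 0.131634)  product (0.032910, 0.046808)
  m=+0: Y*=(0.119398, -0.000000)  Y=(1.142815, 0.000000)  product (0.136449, 0.000000)
  m=+1: Y*=(-0.373632, -0.030739)  Y=(-0.077252, 0.131634)  product (0.032910, -0.046808)
  m=+2: Y*=(-0.227773, -0.037733)  Y=(-0.004872, -0.008722)  product (0.000781, 0.002171)
  m=+3: Y*=(0.239381, 0.060170)  Y=(0.000423, 0.000009)  product (0.000101, 0.000028)
  m=+4: Y*=(0.450920, 0.153616)  Y=(-0.000007, 0.000011)  product (-0.000005, 0.000004)
  m=+5: Y*=(0.350540, 0.152533)  Y=(-0.000000, -0.000000)  product (-0.000000, -0.000000)
  m=+6: Y*=(0.169701, 0.091065)  Y=(0.000000, 0.000000)  product (0.000000, 0.000000)
  m=+7: Y*=(0.054208, 0.035098)  Y=(-0.000000, 0.000000)  product (-0.000000, 0.000000)
  m=+8: Y*=(0.010438, 0.008045)  Y=(-0.000000, -0.000000)  product (0.000000, -0.000000)
Accumulated sum (0.204023, -0.000000); after 4π/(2l+1) scaling, (0.150813, -0.000000) ⇒ P_8 = 0.150813

0.150813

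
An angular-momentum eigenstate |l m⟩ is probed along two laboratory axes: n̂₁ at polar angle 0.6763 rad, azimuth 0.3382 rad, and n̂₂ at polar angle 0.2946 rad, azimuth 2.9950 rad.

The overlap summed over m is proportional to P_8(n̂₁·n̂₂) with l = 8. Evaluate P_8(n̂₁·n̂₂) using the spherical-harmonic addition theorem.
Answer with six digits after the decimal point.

Term-by-term m-sum for l=8 (normalisation 4π/17 = 0.739198):
  term(m=-8) = (-0.000000, -0.000000)   from Y*(Ω₁)=(-0.011006, 0.005127), Y(Ω₂)=(0.000010, 0.000024)
  term(m=-7) = (0.000020, 0.000005)   from Y*(Ω₁)=(-0.043267, 0.042308), Y(Ω₂)=(-0.000178, -0.000294)
  term(m=-6) = (-0.000514, 0.000122)   from Y*(Ω₁)=(-0.081362, 0.164880), Y(Ω₂)=(0.001831, 0.002213)
  term(m=-5) = (0.004845, -0.004229)   from Y*(Ω₁)=(-0.044735, 0.370364), Y(Ω₂)=(-0.012812, -0.011535)
  term(m=-4) = (-0.013155, 0.034081)   from Y*(Ω₁)=(0.103674, 0.468021), Y(Ω₂)=(0.063478, 0.042169)
  term(m=-3) = (-0.007620, -0.065158)   from Y*(Ω₁)=(0.142332, 0.228954), Y(Ω₂)=(-0.220187, -0.103600)
  term(m=-2) = (-0.061422, -0.089548)   from Y*(Ω₁)=(-0.162962, -0.130813), Y(Ω₂)=(0.497461, 0.150176)
  term(m=-1) = (0.199058, 0.104847)   from Y*(Ω₁)=(-0.364379, -0.128157), Y(Ω₂)=(-0.576217, -0.085079)
  term(m=+0) = (-0.005548, 0.000000)   from Y*(Ω₁)=(0.092608, -0.000000), Y(Ω₂)=(-0.059912, 0.000000)
  term(m=+1) = (0.199058, -0.104847)   from Y*(Ω₁)=(0.364379, -0.128157), Y(Ω₂)=(0.576217, -0.085079)
  term(m=+2) = (-0.061422, 0.089548)   from Y*(Ω₁)=(-0.162962, 0.130813), Y(Ω₂)=(0.497461, -0.150176)
  term(m=+3) = (-0.007620, 0.065158)   from Y*(Ω₁)=(-0.142332, 0.228954), Y(Ω₂)=(0.220187, -0.103600)
  term(m=+4) = (-0.013155, -0.034081)   from Y*(Ω₁)=(0.103674, -0.468021), Y(Ω₂)=(0.063478, -0.042169)
  term(m=+5) = (0.004845, 0.004229)   from Y*(Ω₁)=(0.044735, 0.370364), Y(Ω₂)=(0.012812, -0.011535)
  term(m=+6) = (-0.000514, -0.000122)   from Y*(Ω₁)=(-0.081362, -0.164880), Y(Ω₂)=(0.001831, -0.002213)
  term(m=+7) = (0.000020, -0.000005)   from Y*(Ω₁)=(0.043267, 0.042308), Y(Ω₂)=(0.000178, -0.000294)
  term(m=+8) = (-0.000000, 0.000000)   from Y*(Ω₁)=(-0.011006, -0.005127), Y(Ω₂)=(0.000010, -0.000024)
Total Σ_m = (0.236875, -0.000000). Multiply by 0.739198: (0.175098, -0.000000). P_8(cos γ) = 0.175098

0.175098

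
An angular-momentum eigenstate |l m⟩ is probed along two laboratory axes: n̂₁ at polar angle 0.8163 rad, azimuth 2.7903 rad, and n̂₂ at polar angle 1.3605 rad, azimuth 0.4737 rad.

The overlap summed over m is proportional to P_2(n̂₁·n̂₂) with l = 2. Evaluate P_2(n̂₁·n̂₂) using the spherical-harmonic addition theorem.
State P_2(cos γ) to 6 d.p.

-0.326046

Summing Y*_{l m}(θ₁,φ₁)·Y_{l m}(θ₂,φ₂) over m ∈ [−2, 2]; prefactor 4π/(2·2+1) = 2.513274:
  term(m=-2) = -0.00599 - 0.07552j   from Y*(Ω₁)=0.15650 - 0.13251j, Y(Ω₂)=0.21568 - 0.29995j
  term(m=-1) = -0.04126 + 0.04466j   from Y*(Ω₁)=-0.36199 + 0.13267j, Y(Ω₂)=0.14035 - 0.07195j
  term(m=+0) = -0.03522 + 0.00000j   from Y*(Ω₁)=0.12848 + 0.00000j, Y(Ω₂)=-0.27416 + 0.00000j
  term(m=+1) = -0.04126 - 0.04466j   from Y*(Ω₁)=0.36199 + 0.13267j, Y(Ω₂)=-0.14035 - 0.07195j
  term(m=+2) = -0.00599 + 0.07552j   from Y*(Ω₁)=0.15650 + 0.13251j, Y(Ω₂)=0.21568 + 0.29995j
Total Σ_m = -0.12973 + 0.00000j. Multiply by 2.513274: -0.32605 + 0.00000j. P_2(cos γ) = -0.326046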